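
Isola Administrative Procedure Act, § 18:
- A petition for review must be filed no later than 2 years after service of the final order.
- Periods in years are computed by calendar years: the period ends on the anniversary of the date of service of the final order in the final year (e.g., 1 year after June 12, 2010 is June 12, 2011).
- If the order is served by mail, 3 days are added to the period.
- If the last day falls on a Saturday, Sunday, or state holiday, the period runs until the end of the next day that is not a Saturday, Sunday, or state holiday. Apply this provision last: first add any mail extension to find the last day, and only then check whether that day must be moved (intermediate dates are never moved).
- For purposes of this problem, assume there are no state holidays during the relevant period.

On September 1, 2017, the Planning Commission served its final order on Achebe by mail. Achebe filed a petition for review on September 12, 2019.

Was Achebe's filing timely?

2 years after September 1, 2017 is September 1, 2019.
Service was by mail, adding 3 days: September 1, 2019 + 3 days = September 4, 2019.
September 4, 2019 is a Wednesday and not a state holiday, so no extension applies.
The deadline is September 4, 2019; the filing on September 12, 2019 is after that date.

No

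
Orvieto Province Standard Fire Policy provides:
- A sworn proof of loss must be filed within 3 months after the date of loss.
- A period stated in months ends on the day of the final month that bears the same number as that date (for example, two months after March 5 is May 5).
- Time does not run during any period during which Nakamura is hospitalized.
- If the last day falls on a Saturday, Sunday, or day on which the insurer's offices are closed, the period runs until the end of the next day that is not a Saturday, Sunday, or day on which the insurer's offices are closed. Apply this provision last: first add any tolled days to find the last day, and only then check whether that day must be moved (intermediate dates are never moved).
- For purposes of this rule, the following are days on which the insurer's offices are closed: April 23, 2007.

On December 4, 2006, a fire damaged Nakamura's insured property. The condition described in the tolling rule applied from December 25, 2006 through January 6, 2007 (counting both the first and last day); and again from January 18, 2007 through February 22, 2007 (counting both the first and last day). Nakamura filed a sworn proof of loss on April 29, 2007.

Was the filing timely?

No

3 months after December 4, 2006 is March 4, 2007.
From December 25, 2006 through January 6, 2007 inclusive is 13 days; tolling adds 13 days: March 4, 2007 + 13 days = March 17, 2007.
From January 18, 2007 through February 22, 2007 inclusive is 36 days; tolling adds 36 days: March 17, 2007 + 36 days = April 22, 2007.
April 22, 2007 is Sunday; April 23, 2007 is a listed holiday. The next qualifying day is April 24, 2007.
The deadline is April 24, 2007; the filing on April 29, 2007 is after that date.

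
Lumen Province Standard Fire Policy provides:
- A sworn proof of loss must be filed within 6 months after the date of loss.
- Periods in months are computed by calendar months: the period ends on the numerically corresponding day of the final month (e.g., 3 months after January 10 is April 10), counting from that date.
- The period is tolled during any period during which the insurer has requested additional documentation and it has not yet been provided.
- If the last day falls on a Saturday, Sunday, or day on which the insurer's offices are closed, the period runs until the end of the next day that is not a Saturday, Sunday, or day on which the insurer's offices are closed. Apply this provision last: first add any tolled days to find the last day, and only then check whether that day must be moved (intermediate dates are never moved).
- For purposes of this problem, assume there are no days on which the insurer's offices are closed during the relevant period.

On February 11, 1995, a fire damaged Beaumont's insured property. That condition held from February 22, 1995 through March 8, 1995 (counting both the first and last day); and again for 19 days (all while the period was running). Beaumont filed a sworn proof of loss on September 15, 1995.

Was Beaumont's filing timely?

No

6 months after February 11, 1995 is August 11, 1995.
From February 22, 1995 through March 8, 1995 inclusive is 15 days; tolling adds 15 days: August 11, 1995 + 15 days = August 26, 1995.
Tolling adds 19 days: August 26, 1995 + 19 days = September 14, 1995.
September 14, 1995 is a Thursday and not a day on which the insurer's offices are closed, so no extension applies.
The deadline is September 14, 1995; the filing on September 15, 1995 is after that date.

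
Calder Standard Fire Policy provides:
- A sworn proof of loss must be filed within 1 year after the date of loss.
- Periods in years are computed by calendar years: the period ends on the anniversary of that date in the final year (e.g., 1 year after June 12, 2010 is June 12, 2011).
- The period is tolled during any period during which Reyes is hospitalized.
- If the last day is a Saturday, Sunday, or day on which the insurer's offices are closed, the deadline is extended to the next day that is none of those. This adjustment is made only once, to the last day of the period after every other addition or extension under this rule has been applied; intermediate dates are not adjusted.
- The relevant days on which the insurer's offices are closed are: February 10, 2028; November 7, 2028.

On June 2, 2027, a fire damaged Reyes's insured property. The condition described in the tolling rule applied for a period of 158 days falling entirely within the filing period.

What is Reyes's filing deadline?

1 year after June 2, 2027 is June 2, 2028.
Tolling adds 158 days: June 2, 2028 + 158 days = November 7, 2028.
November 7, 2028 is a listed holiday. The next qualifying day is November 8, 2028.

November 8, 2028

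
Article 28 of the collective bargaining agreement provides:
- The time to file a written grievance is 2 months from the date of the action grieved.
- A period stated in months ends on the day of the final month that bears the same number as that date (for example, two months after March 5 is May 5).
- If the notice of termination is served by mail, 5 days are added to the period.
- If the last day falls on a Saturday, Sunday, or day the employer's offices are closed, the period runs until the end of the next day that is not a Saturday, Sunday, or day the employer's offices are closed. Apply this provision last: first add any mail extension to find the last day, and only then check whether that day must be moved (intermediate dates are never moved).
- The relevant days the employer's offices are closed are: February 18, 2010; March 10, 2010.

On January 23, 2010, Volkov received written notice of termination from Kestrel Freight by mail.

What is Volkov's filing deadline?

March 29, 2010

2 months after January 23, 2010 is March 23, 2010.
Service was by mail, adding 5 days: March 23, 2010 + 5 days = March 28, 2010.
March 28, 2010 is Sunday. The next qualifying day is March 29, 2010.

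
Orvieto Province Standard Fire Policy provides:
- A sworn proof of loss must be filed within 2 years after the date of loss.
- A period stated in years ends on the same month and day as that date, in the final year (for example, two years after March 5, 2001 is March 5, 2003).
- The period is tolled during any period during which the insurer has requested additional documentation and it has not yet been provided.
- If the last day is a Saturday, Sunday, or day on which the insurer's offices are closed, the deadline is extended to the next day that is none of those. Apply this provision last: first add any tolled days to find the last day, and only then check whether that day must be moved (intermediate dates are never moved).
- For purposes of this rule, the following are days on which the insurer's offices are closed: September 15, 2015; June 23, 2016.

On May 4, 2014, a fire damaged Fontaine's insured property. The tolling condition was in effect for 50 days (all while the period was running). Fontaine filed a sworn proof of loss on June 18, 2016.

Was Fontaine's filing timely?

Yes

2 years after May 4, 2014 is May 4, 2016.
Tolling adds 50 days: May 4, 2016 + 50 days = June 23, 2016.
June 23, 2016 is a listed holiday. The next qualifying day is June 24, 2016.
The deadline is June 24, 2016; the filing on June 18, 2016 is on or before that date.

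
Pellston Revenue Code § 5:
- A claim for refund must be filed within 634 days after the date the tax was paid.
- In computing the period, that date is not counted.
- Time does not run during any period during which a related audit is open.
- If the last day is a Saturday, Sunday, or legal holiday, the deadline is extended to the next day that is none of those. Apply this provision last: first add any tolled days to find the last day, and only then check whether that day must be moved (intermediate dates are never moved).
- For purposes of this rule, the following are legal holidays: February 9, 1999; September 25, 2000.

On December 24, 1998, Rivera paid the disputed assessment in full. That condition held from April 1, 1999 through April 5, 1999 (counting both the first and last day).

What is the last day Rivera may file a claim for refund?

634 days after December 24, 1998 is September 18, 2000.
From April 1, 1999 through April 5, 1999 inclusive is 5 days; tolling adds 5 days: September 18, 2000 + 5 days = September 23, 2000.
September 23, 2000 is Saturday; September 24, 2000 is Sunday; September 25, 2000 is a listed holiday. The next qualifying day is September 26, 2000.

September 26, 2000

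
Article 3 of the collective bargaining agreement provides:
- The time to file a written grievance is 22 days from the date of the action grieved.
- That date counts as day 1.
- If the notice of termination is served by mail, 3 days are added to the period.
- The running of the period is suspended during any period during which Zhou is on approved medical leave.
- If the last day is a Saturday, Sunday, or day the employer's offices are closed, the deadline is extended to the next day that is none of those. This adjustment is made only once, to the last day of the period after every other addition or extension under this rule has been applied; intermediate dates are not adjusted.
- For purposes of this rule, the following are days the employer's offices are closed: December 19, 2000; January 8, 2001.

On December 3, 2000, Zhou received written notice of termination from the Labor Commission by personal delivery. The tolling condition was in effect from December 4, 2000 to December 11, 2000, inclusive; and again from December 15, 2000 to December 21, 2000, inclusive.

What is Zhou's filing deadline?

Counting December 3, 2000 as day 1, day 22 is December 24, 2000.
Service was not by mail, so no mail extension applies.
From December 4, 2000 through December 11, 2000 inclusive is 8 days; tolling adds 8 days: December 24, 2000 + 8 days = January 1, 2001.
From December 15, 2000 through December 21, 2000 inclusive is 7 days; tolling adds 7 days: January 1, 2001 + 7 days = January 8, 2001.
January 8, 2001 is a listed holiday. The next qualifying day is January 9, 2001.

January 9, 2001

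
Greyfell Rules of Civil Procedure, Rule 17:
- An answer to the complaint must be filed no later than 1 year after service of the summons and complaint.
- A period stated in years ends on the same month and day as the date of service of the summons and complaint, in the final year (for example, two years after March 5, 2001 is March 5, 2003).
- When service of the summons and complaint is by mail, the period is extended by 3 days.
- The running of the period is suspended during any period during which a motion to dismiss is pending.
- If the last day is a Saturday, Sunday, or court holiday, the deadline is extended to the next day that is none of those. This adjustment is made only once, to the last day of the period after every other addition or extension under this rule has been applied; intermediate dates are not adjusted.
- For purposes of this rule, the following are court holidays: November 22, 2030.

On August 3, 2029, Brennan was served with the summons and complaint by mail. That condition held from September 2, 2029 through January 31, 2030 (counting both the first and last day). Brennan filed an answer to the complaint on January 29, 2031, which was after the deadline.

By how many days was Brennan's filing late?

23 days

1 year after August 3, 2029 is August 3, 2030.
Service was by mail, adding 3 days: August 3, 2030 + 3 days = August 6, 2030.
From September 2, 2029 through January 31, 2030 inclusive is 152 days; tolling adds 152 days: August 6, 2030 + 152 days = January 5, 2031.
January 5, 2031 is Sunday. The next qualifying day is January 6, 2031.
The deadline is January 6, 2031; from January 6, 2031 to January 29, 2031 is 23 days.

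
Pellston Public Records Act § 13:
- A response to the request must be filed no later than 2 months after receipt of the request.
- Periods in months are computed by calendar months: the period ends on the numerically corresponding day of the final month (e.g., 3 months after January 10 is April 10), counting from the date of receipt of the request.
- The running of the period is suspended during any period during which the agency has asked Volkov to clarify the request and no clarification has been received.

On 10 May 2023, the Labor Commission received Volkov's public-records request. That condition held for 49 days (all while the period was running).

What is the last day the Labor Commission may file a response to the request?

August 28, 2023

2 months after 10 May 2023 is July 10, 2023.
Tolling adds 49 days: July 10, 2023 + 49 days = August 28, 2023.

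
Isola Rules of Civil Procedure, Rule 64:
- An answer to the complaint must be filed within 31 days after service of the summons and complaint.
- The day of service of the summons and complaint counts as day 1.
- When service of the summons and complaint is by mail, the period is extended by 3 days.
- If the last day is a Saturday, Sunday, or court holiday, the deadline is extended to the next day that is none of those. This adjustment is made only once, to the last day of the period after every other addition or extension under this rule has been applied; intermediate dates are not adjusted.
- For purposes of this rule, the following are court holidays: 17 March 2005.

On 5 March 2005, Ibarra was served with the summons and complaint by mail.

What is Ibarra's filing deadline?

April 7, 2005

Counting 5 March 2005 as day 1, day 31 is April 4, 2005.
Service was by mail, adding 3 days: April 4, 2005 + 3 days = April 7, 2005.
April 7, 2005 is a Thursday and not a court holiday, so no extension applies.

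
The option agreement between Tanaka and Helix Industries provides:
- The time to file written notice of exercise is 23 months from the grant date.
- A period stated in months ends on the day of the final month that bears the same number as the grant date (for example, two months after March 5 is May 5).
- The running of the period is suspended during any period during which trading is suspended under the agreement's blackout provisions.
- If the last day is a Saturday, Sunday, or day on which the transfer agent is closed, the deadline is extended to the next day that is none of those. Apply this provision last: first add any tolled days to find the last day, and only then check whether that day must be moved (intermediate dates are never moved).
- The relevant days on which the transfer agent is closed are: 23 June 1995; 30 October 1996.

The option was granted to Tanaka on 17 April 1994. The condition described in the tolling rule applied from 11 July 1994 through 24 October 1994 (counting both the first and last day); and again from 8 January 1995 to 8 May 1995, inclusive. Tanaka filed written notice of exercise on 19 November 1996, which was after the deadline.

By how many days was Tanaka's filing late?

23 months after 17 April 1994 is March 17, 1996.
From July 11, 1994 through October 24, 1994 inclusive is 106 days; tolling adds 106 days: March 17, 1996 + 106 days = July 1, 1996.
From January 8, 1995 through May 8, 1995 inclusive is 121 days; tolling adds 121 days: July 1, 1996 + 121 days = October 30, 1996.
October 30, 1996 is a listed holiday. The next qualifying day is October 31, 1996.
The deadline is October 31, 1996; from October 31, 1996 to November 19, 1996 is 19 days.

19 days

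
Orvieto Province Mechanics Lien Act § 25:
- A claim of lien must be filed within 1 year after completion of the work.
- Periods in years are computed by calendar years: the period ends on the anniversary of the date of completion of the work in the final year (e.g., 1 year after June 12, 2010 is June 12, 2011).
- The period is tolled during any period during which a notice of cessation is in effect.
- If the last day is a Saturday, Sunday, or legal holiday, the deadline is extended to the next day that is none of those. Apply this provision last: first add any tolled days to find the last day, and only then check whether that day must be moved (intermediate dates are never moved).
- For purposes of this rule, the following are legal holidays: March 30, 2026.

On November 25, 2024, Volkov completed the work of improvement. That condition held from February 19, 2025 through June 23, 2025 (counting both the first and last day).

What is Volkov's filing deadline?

1 year after November 25, 2024 is November 25, 2025.
From February 19, 2025 through June 23, 2025 inclusive is 125 days; tolling adds 125 days: November 25, 2025 + 125 days = March 30, 2026.
March 30, 2026 is a listed holiday. The next qualifying day is March 31, 2026.

March 31, 2026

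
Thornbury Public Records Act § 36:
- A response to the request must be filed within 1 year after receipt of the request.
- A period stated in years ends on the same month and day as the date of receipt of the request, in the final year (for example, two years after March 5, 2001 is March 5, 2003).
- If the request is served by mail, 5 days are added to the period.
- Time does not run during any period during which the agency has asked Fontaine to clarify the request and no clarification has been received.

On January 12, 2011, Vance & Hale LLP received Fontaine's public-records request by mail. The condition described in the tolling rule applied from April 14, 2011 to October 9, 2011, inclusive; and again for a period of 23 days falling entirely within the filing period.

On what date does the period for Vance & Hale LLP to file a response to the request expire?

August 6, 2012

1 year after January 12, 2011 is January 12, 2012.
Service was by mail, adding 5 days: January 12, 2012 + 5 days = January 17, 2012.
From April 14, 2011 through October 9, 2011 inclusive is 179 days; tolling adds 179 days: January 17, 2012 + 179 days = July 14, 2012.
Tolling adds 23 days: July 14, 2012 + 23 days = August 6, 2012.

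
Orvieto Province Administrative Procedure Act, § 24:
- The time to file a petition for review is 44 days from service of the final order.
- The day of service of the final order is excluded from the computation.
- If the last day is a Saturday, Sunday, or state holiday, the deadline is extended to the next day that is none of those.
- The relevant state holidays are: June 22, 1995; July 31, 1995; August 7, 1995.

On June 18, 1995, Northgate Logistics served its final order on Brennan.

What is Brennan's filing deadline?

44 days after June 18, 1995 is August 1, 1995.
August 1, 1995 is a Tuesday and not a state holiday, so no extension applies.

August 1, 1995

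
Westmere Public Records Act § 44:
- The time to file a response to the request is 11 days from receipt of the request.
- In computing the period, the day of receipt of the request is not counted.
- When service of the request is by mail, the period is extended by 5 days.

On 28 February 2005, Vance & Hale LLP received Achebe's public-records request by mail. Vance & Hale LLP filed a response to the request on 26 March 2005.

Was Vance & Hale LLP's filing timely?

11 days after 28 February 2005 is March 11, 2005.
Service was by mail, adding 5 days: March 11, 2005 + 5 days = March 16, 2005.
The deadline is March 16, 2005; the filing on March 26, 2005 is after that date.

No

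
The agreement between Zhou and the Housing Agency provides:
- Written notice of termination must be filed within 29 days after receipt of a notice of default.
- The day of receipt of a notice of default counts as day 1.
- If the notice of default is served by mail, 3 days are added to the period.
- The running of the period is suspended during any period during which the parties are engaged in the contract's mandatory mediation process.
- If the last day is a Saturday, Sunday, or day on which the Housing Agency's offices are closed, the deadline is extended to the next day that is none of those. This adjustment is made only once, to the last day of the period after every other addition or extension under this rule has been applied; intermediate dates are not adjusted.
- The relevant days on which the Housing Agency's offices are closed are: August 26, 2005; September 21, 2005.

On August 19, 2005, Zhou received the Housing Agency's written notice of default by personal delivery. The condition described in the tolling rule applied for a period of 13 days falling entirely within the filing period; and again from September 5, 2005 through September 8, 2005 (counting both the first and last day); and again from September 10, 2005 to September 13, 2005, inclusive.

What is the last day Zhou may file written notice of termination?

October 7, 2005

Counting August 19, 2005 as day 1, day 29 is September 16, 2005.
Service was not by mail, so no mail extension applies.
Tolling adds 13 days: September 16, 2005 + 13 days = September 29, 2005.
From September 5, 2005 through September 8, 2005 inclusive is 4 days; tolling adds 4 days: September 29, 2005 + 4 days = October 3, 2005.
From September 10, 2005 through September 13, 2005 inclusive is 4 days; tolling adds 4 days: October 3, 2005 + 4 days = October 7, 2005.
October 7, 2005 is a Friday and not a day on which the Housing Agency's offices are closed, so no extension applies.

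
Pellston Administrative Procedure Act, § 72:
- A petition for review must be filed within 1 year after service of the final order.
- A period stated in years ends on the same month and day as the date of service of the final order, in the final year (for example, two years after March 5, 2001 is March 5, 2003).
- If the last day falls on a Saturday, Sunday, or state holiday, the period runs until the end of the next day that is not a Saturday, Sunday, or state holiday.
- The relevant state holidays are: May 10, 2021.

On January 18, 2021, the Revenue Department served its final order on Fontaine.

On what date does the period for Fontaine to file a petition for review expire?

1 year after January 18, 2021 is January 18, 2022.
January 18, 2022 is a Tuesday and not a state holiday, so no extension applies.

January 18, 2022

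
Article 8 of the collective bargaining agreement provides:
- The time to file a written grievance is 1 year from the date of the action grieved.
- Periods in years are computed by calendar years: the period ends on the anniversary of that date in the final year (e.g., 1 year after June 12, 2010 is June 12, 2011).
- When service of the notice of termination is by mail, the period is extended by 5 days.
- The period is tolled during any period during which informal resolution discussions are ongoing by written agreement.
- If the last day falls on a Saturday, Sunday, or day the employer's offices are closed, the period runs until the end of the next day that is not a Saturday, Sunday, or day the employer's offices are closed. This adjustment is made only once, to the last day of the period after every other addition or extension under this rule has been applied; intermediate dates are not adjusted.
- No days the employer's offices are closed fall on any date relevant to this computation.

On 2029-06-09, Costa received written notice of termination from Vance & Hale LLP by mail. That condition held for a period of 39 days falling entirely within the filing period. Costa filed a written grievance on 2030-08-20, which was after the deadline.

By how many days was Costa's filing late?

28 days

1 year after 2029-06-09 is June 9, 2030.
Service was by mail, adding 5 days: June 9, 2030 + 5 days = June 14, 2030.
Tolling adds 39 days: June 14, 2030 + 39 days = July 23, 2030.
July 23, 2030 is a Tuesday and not a day the employer's offices are closed, so no extension applies.
The deadline is July 23, 2030; from July 23, 2030 to August 20, 2030 is 28 days.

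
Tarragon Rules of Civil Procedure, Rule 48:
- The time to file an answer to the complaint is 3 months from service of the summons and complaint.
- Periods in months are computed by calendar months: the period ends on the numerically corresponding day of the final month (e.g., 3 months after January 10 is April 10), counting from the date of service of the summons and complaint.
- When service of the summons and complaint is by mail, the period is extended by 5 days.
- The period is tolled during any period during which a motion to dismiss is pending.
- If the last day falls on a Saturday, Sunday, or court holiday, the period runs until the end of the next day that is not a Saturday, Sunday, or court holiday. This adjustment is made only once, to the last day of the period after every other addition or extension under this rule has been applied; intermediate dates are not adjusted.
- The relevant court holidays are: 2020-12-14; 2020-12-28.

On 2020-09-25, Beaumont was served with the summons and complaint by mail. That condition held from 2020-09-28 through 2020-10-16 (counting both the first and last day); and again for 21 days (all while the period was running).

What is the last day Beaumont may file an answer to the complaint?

February 8, 2021

3 months after 2020-09-25 is December 25, 2020.
Service was by mail, adding 5 days: December 25, 2020 + 5 days = December 30, 2020.
From September 28, 2020 through October 16, 2020 inclusive is 19 days; tolling adds 19 days: December 30, 2020 + 19 days = January 18, 2021.
Tolling adds 21 days: January 18, 2021 + 21 days = February 8, 2021.
February 8, 2021 is a Monday and not a court holiday, so no extension applies.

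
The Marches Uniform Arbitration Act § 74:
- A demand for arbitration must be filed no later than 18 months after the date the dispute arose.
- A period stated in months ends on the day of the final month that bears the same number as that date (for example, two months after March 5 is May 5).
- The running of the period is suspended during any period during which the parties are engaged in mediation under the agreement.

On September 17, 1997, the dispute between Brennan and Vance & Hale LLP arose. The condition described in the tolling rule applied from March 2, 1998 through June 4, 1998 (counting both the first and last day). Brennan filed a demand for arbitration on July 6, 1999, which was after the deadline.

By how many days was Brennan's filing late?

16 days

18 months after September 17, 1997 is March 17, 1999.
From March 2, 1998 through June 4, 1998 inclusive is 95 days; tolling adds 95 days: March 17, 1999 + 95 days = June 20, 1999.
The deadline is June 20, 1999; from June 20, 1999 to July 6, 1999 is 16 days.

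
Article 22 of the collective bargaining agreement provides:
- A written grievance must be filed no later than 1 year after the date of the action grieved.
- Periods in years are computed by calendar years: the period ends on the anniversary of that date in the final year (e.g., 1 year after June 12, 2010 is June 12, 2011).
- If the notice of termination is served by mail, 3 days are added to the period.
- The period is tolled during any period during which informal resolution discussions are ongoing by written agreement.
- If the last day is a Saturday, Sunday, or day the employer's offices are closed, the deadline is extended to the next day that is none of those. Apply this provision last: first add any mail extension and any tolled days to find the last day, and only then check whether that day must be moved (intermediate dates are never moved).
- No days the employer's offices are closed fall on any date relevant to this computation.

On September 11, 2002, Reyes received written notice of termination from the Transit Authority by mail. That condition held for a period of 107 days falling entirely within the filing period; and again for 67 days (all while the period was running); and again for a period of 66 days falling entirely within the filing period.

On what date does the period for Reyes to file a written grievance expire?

May 11, 2004

1 year after September 11, 2002 is September 11, 2003.
Service was by mail, adding 3 days: September 11, 2003 + 3 days = September 14, 2003.
Tolling adds 107 days: September 14, 2003 + 107 days = December 30, 2003.
Tolling adds 67 days: December 30, 2003 + 67 days = March 6, 2004.
Tolling adds 66 days: March 6, 2004 + 66 days = May 11, 2004.
May 11, 2004 is a Tuesday and not a day the employer's offices are closed, so no extension applies.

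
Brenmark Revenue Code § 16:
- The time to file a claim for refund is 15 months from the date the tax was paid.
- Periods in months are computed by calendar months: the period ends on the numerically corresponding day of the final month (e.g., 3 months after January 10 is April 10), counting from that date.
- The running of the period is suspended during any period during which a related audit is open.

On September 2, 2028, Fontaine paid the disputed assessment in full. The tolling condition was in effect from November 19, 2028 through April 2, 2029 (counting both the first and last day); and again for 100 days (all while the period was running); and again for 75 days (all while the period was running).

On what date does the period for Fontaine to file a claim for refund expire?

October 8, 2030

15 months after September 2, 2028 is December 2, 2029.
From November 19, 2028 through April 2, 2029 inclusive is 135 days; tolling adds 135 days: December 2, 2029 + 135 days = April 16, 2030.
Tolling adds 100 days: April 16, 2030 + 100 days = July 25, 2030.
Tolling adds 75 days: July 25, 2030 + 75 days = October 8, 2030.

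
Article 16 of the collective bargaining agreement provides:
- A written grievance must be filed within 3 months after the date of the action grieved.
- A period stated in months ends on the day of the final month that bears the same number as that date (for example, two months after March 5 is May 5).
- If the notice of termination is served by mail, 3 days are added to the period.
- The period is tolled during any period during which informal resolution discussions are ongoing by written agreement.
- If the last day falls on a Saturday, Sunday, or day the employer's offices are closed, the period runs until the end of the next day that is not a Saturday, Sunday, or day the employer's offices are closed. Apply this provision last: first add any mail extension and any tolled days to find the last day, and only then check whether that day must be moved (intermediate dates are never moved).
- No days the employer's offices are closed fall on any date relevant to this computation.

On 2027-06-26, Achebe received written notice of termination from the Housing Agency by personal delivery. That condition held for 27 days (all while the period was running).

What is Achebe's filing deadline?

3 months after 2027-06-26 is September 26, 2027.
Service was not by mail, so no mail extension applies.
Tolling adds 27 days: September 26, 2027 + 27 days = October 23, 2027.
October 23, 2027 is Saturday; October 24, 2027 is Sunday. The next qualifying day is October 25, 2027.

October 25, 2027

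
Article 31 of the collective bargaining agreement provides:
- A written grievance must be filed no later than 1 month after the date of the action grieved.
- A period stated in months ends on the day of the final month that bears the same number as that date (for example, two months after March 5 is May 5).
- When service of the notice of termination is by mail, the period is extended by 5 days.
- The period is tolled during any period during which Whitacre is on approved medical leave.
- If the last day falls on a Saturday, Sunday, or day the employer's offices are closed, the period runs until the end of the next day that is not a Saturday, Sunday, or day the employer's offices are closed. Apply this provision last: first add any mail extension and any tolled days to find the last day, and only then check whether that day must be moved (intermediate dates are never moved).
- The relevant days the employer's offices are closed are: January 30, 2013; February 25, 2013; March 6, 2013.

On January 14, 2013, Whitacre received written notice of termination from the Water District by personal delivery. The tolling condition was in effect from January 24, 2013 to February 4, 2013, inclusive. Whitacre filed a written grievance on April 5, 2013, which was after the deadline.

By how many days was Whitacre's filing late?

38 days

1 month after January 14, 2013 is February 14, 2013.
Service was not by mail, so no mail extension applies.
From January 24, 2013 through February 4, 2013 inclusive is 12 days; tolling adds 12 days: February 14, 2013 + 12 days = February 26, 2013.
February 26, 2013 is a Tuesday and not a day the employer's offices are closed, so no extension applies.
The deadline is February 26, 2013; from February 26, 2013 to April 5, 2013 is 38 days.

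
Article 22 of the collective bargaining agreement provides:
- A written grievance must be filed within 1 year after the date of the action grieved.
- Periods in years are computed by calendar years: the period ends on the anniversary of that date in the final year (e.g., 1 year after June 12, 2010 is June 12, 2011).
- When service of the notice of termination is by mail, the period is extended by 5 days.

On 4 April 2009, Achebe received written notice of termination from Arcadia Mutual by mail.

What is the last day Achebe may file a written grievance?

1 year after 4 April 2009 is April 4, 2010.
Service was by mail, adding 5 days: April 4, 2010 + 5 days = April 9, 2010.

April 9, 2010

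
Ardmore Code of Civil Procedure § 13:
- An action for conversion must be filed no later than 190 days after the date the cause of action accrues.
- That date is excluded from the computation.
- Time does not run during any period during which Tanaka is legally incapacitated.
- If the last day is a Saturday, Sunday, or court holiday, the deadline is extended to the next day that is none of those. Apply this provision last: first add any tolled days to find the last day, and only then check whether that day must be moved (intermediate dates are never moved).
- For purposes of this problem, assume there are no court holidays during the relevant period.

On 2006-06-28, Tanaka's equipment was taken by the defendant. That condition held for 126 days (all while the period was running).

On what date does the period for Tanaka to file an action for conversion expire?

May 10, 2007

190 days after 2006-06-28 is January 4, 2007.
Tolling adds 126 days: January 4, 2007 + 126 days = May 10, 2007.
May 10, 2007 is a Thursday and not a court holiday, so no extension applies.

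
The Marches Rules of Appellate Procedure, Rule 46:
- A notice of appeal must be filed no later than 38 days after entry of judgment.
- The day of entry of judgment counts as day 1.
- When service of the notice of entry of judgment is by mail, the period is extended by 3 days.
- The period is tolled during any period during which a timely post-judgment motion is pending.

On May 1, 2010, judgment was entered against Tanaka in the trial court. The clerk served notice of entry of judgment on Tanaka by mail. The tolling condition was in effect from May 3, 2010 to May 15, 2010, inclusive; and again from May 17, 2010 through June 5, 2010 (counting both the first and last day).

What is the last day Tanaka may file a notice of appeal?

July 13, 2010

Counting May 1, 2010 as day 1, day 38 is June 7, 2010.
Service was by mail, adding 3 days: June 7, 2010 + 3 days = June 10, 2010.
From May 3, 2010 through May 15, 2010 inclusive is 13 days; tolling adds 13 days: June 10, 2010 + 13 days = June 23, 2010.
From May 17, 2010 through June 5, 2010 inclusive is 20 days; tolling adds 20 days: June 23, 2010 + 20 days = July 13, 2010.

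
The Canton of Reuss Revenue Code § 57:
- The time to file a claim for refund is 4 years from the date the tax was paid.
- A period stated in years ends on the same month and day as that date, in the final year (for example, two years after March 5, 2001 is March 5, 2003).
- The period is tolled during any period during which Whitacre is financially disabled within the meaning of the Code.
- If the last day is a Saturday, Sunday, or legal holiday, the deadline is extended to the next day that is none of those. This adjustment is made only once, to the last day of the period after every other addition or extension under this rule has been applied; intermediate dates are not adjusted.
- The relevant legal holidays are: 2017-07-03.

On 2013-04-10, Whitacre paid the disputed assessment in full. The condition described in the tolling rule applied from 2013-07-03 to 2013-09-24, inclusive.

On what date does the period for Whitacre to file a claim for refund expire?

4 years after 2013-04-10 is April 10, 2017.
From July 3, 2013 through September 24, 2013 inclusive is 84 days; tolling adds 84 days: April 10, 2017 + 84 days = July 3, 2017.
July 3, 2017 is a listed holiday. The next qualifying day is July 4, 2017.

July 4, 2017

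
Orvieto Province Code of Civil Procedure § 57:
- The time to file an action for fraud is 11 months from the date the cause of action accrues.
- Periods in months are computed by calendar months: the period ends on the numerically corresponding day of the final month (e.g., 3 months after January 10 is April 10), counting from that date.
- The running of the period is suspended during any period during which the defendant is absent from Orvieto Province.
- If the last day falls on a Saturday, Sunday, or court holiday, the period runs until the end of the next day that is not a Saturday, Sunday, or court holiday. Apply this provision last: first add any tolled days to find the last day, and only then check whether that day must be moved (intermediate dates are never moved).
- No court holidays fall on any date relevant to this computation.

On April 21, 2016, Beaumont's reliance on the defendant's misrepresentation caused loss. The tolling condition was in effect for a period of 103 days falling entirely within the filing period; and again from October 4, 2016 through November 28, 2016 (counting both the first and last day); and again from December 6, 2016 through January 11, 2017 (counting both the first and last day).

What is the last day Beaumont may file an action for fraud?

October 3, 2017

11 months after April 21, 2016 is March 21, 2017.
Tolling adds 103 days: March 21, 2017 + 103 days = July 2, 2017.
From October 4, 2016 through November 28, 2016 inclusive is 56 days; tolling adds 56 days: July 2, 2017 + 56 days = August 27, 2017.
From December 6, 2016 through January 11, 2017 inclusive is 37 days; tolling adds 37 days: August 27, 2017 + 37 days = October 3, 2017.
October 3, 2017 is a Tuesday and not a court holiday, so no extension applies.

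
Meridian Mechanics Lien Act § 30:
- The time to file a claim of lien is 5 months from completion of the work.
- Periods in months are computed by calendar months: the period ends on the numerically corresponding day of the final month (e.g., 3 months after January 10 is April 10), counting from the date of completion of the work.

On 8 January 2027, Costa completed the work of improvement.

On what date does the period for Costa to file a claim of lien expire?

June 8, 2027

5 months after 8 January 2027 is June 8, 2027.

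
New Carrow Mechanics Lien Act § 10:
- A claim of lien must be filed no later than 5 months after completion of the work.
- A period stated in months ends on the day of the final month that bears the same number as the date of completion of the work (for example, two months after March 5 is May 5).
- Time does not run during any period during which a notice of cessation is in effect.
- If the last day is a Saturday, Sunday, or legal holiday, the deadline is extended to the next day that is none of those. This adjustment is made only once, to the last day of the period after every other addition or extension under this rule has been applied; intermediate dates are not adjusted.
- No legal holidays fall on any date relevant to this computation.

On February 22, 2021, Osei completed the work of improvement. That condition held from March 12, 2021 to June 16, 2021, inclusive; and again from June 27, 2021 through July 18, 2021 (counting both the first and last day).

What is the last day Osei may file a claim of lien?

5 months after February 22, 2021 is July 22, 2021.
From March 12, 2021 through June 16, 2021 inclusive is 97 days; tolling adds 97 days: July 22, 2021 + 97 days = October 27, 2021.
From June 27, 2021 through July 18, 2021 inclusive is 22 days; tolling adds 22 days: October 27, 2021 + 22 days = November 18, 2021.
November 18, 2021 is a Thursday and not a legal holiday, so no extension applies.

November 18, 2021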